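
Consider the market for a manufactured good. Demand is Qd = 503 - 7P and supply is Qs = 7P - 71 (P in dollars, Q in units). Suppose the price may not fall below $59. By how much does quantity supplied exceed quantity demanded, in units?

252

Setting quantity demanded equal to quantity supplied, 503 - 7P = 7P - 71, gives P* = 41 and Q* = 216.
Because the floor (59) lies above the market-clearing price, it is binding.
At P = 59: Qd = 503 - 7·59 = 90 and Qs = 7·59 - 71 = 342.
Surplus = Qs - Qd = 342 - 90 = 252.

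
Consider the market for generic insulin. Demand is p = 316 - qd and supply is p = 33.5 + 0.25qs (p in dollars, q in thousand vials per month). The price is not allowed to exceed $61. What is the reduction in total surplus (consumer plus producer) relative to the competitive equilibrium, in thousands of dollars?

Rearranging demand gives qd = 316 - p; rearranging supply gives qs = 4p - 134. Setting quantity demanded equal to quantity supplied, 316 - p = 4p - 134, gives p* = 90 and q* = 226.
The ceiling of 61 is below the equilibrium price 90, so it binds.
At p = 61: qd = 316 - 61 = 255 and qs = 4·61 - 134 = 110.
Quantity traded falls to 110. At q = 110 the demand price is 316 - 110 = 206 and the supply price is (134 + 110)/4 = 61.
Deadweight loss = ½ · (206 - 61) · (226 - 110) = ½ · 145 · 116 = 8410.

8410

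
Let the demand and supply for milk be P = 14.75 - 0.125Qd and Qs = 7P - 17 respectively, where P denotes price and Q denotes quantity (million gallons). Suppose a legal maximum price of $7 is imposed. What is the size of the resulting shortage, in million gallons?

30

Rearranging demand gives Qd = 118 - 8P. Equilibrium: 118 - 8P = 7P - 17, so 135 = 15P and P* = 9, Q* = 46.
Because the ceiling (7) lies below the market-clearing price, it is binding.
At P = 7: Qd = 118 - 8·7 = 62 and Qs = 7·7 - 17 = 32.
Shortage = Qd - Qs = 62 - 32 = 30.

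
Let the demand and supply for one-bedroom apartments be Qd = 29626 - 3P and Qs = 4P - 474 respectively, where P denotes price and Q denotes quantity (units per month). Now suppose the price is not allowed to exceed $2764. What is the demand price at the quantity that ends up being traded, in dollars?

Setting quantity demanded equal to quantity supplied, 29626 - 3P = 4P - 474, gives P* = 4300 and Q* = 16726.
Since 2764 < 4300, the ceiling is binding.
At P = 2764: Qd = 29626 - 3·2764 = 21334 and Qs = 4·2764 - 474 = 10582.
Only 10582 units reach the market. On the demand curve, the marginal buyer's willingness to pay at Q = 10582 is (29626 - 10582)/3 = 6348.

6348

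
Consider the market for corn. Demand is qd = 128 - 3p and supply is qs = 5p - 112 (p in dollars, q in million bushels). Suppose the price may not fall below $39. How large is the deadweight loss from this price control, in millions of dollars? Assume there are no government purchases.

Without the control the market clears where 128 - 3p = 5p - 112, i.e. p* = 30 and q* = 38.
The floor of 39 is above the equilibrium price 30, so it binds.
At p = 39: qd = 128 - 3·39 = 11 and qs = 5·39 - 112 = 83.
Quantity traded falls to 11. At q = 11 the demand price is (128 - 11)/3 = 39 and the supply price is (112 + 11)/5 = 24.6.
Deadweight loss = ½ · (39 - 24.6) · (38 - 11) = ½ · 14.4 · 27 = 194.4.

194.4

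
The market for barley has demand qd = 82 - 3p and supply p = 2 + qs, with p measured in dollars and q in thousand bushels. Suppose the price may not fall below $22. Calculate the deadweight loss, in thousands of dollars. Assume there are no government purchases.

Rearranging supply gives qs = p - 2. In a free market, 82 - 3p = p - 2 gives the equilibrium p* = 21, q* = 19.
Because the floor (22) lies above the market-clearing price, it is binding.
At p = 22: qd = 82 - 3·22 = 16 and qs = 22 - 2 = 20.
Quantity traded falls to 16. At q = 16 the demand price is (82 - 16)/3 = 22 and the supply price is 2 + 16 = 18.
Deadweight loss = ½ · (22 - 18) · (19 - 16) = ½ · 4 · 3 = 6.

6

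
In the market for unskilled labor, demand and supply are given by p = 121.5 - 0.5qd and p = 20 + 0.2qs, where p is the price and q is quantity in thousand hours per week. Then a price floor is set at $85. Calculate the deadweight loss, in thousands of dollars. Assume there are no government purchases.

1814.4

Rearranging demand gives qd = 243 - 2p; rearranging supply gives qs = 5p - 100. Equilibrium: 243 - 2p = 5p - 100, so 343 = 7p and p* = 49, q* = 145.
The floor of 85 is above the equilibrium price 49, so it binds.
At p = 85: qd = 243 - 2·85 = 73 and qs = 5·85 - 100 = 325.
Quantity traded falls to 73. At q = 73 the demand price is (243 - 73)/2 = 85 and the supply price is (100 + 73)/5 = 34.6.
Deadweight loss = ½ · (85 - 34.6) · (145 - 73) = ½ · 50.4 · 72 = 1814.4.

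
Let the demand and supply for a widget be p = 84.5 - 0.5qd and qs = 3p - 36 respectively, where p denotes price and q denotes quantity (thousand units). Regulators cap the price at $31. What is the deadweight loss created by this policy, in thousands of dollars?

375

Rearranging demand gives qd = 169 - 2p. Without the control the market clears where 169 - 2p = 3p - 36, i.e. p* = 41 and q* = 87.
The ceiling of 31 is below the equilibrium price 41, so it binds.
At p = 31: qd = 169 - 2·31 = 107 and qs = 3·31 - 36 = 57.
Quantity traded falls to 57. At q = 57 the demand price is (169 - 57)/2 = 56 and the supply price is (36 + 57)/3 = 31.
Deadweight loss = ½ · (56 - 31) · (87 - 57) = ½ · 25 · 30 = 375.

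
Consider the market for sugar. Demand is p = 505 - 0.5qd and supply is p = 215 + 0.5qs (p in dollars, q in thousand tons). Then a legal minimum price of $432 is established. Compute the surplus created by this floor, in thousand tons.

288

Rearranging demand gives qd = 1010 - 2p; rearranging supply gives qs = 2p - 430. Without the control the market clears where 1010 - 2p = 2p - 430, i.e. p* = 360 and q* = 290.
Because the floor (432) lies above the market-clearing price, it is binding.
At p = 432: qd = 1010 - 2·432 = 146 and qs = 2·432 - 430 = 434.
Surplus = qs - qd = 434 - 146 = 288.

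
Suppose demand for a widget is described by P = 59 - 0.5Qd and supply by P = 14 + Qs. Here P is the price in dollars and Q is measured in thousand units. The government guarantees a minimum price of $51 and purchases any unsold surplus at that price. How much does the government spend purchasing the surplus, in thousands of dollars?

1071

Rearranging demand gives Qd = 118 - 2P; rearranging supply gives Qs = P - 14. Setting quantity demanded equal to quantity supplied, 118 - 2P = P - 14, gives P* = 44 and Q* = 30.
Because the floor (51) lies above the market-clearing price, it is binding.
At P = 51: Qd = 118 - 2·51 = 16 and Qs = 51 - 14 = 37.
Surplus = Qs - Qd = 21.
Government expenditure = surplus × support price = 21 × 51 = 1071.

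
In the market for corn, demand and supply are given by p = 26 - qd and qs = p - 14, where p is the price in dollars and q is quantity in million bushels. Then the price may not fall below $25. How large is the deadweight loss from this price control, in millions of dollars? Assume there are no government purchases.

Rearranging demand gives qd = 26 - p. Without the control the market clears where 26 - p = p - 14, i.e. p* = 20 and q* = 6.
Since 25 > 20, the floor is binding.
At p = 25: qd = 26 - 25 = 1 and qs = 25 - 14 = 11.
Quantity traded falls to 1. At q = 1 the demand price is 26 - 1 = 25 and the supply price is 14 + 1 = 15.
Deadweight loss = ½ · (25 - 15) · (6 - 1) = ½ · 10 · 5 = 25.

25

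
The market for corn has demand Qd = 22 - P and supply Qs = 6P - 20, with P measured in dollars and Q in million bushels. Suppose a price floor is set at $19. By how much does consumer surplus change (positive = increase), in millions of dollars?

Without the control the market clears where 22 - P = 6P - 20, i.e. P* = 6 and Q* = 16.
The floor of 19 is above the equilibrium price 6, so it binds.
At P = 19: Qd = 22 - 19 = 3 and Qs = 6·19 - 20 = 94.
Consumer surplus without the control is ½ · (22 - 6) · 16 = 128.
With the floor, consumers buy 3 units at 19, so CS = ½ · (22 - 19) · 3 = 4.5.
Change in consumer surplus = 4.5 - 128 = -123.5.

-123.5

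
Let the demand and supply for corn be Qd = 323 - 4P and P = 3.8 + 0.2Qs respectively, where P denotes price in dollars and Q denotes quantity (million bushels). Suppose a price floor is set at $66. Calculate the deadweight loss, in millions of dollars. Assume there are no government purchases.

2822.4

Rearranging supply gives Qs = 5P - 19. Setting quantity demanded equal to quantity supplied, 323 - 4P = 5P - 19, gives P* = 38 and Q* = 171.
Since 66 > 38, the floor is binding.
At P = 66: Qd = 323 - 4·66 = 59 and Qs = 5·66 - 19 = 311.
Quantity traded falls to 59. At Q = 59 the demand price is (323 - 59)/4 = 66 and the supply price is (19 + 59)/5 = 15.6.
Deadweight loss = ½ · (66 - 15.6) · (171 - 59) = ½ · 50.4 · 112 = 2822.4.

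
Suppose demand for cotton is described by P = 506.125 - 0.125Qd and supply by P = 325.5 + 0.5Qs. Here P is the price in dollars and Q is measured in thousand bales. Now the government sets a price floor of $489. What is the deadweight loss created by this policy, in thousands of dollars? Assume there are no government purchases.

7220

Rearranging demand gives Qd = 4049 - 8P; rearranging supply gives Qs = 2P - 651. Without the control the market clears where 4049 - 8P = 2P - 651, i.e. P* = 470 and Q* = 289.
Because the floor (489) lies above the market-clearing price, it is binding.
At P = 489: Qd = 4049 - 8·489 = 137 and Qs = 2·489 - 651 = 327.
Quantity traded falls to 137. At Q = 137 the demand price is (4049 - 137)/8 = 489 and the supply price is (651 + 137)/2 = 394.
Deadweight loss = ½ · (489 - 394) · (289 - 137) = ½ · 95 · 152 = 7220.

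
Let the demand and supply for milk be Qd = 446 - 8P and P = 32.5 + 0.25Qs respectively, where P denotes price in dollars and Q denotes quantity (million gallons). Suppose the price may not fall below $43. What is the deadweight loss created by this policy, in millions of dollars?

Rearranging supply gives Qs = 4P - 130. Setting quantity demanded equal to quantity supplied, 446 - 8P = 4P - 130, gives P* = 48 and Q* = 62.
Since 43 is below P* = 48, the floor does not bind and the free-market outcome prevails.
Since the control does not bind, no trades are prevented and deadweight loss is zero.

0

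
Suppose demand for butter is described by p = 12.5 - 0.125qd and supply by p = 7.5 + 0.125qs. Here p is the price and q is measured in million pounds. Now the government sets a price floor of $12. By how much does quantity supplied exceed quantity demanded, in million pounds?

32

Rearranging demand gives qd = 100 - 8p; rearranging supply gives qs = 8p - 60. In a free market, 100 - 8p = 8p - 60 gives the equilibrium p* = 10, q* = 20.
Since 12 > 10, the floor is binding.
At p = 12: qd = 100 - 8·12 = 4 and qs = 8·12 - 60 = 36.
Surplus = qs - qd = 36 - 4 = 32.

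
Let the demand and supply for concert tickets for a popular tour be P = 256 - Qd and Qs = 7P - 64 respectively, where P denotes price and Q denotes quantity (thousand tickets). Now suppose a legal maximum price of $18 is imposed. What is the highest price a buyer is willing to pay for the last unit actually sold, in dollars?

194

Rearranging demand gives Qd = 256 - P. Setting quantity demanded equal to quantity supplied, 256 - P = 7P - 64, gives P* = 40 and Q* = 216.
The ceiling of 18 is below the equilibrium price 40, so it binds.
At P = 18: Qd = 256 - 18 = 238 and Qs = 7·18 - 64 = 62.
Only 62 units reach the market. On the demand curve, the marginal buyer's willingness to pay at Q = 62 is (256 - 62) = 194.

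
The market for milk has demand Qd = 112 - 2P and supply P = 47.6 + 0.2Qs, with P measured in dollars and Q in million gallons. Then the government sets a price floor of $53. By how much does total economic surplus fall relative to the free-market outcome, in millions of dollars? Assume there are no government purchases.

12.6

Rearranging supply gives Qs = 5P - 238. Setting quantity demanded equal to quantity supplied, 112 - 2P = 5P - 238, gives P* = 50 and Q* = 12.
Since 53 > 50, the floor is binding.
At P = 53: Qd = 112 - 2·53 = 6 and Qs = 5·53 - 238 = 27.
Quantity traded falls to 6. At Q = 6 the demand price is (112 - 6)/2 = 53 and the supply price is (238 + 6)/5 = 48.8.
Deadweight loss = ½ · (53 - 48.8) · (12 - 6) = ½ · 4.2 · 6 = 12.6.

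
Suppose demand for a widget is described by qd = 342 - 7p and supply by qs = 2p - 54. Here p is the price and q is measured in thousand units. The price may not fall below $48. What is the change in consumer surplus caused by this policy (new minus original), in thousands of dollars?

Without the control the market clears where 342 - 7p = 2p - 54, i.e. p* = 44 and q* = 34.
Because the floor (48) lies above the market-clearing price, it is binding.
At p = 48: qd = 342 - 7·48 = 6 and qs = 2·48 - 54 = 42.
Consumer surplus without the control is ½ · (342/7 - 44) · 34 = 578/7.
With the floor, consumers buy 6 units at 48, so CS = ½ · (342/7 - 48) · 6 = 18/7.
Change in consumer surplus = 18/7 - 578/7 = -80.

-80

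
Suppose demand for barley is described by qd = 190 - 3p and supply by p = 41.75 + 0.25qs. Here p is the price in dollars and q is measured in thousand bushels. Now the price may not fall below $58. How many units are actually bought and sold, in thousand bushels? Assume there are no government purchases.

16

Rearranging supply gives qs = 4p - 167. In a free market, 190 - 3p = 4p - 167 gives the equilibrium p* = 51, q* = 37.
The floor of 58 is above the equilibrium price 51, so it binds.
At p = 58: qd = 190 - 3·58 = 16 and qs = 4·58 - 167 = 65.
The quantity actually transacted is the short side, demand: 16.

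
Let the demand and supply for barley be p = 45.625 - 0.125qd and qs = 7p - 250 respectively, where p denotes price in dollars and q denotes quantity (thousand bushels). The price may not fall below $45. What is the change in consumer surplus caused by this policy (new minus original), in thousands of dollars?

-84

Rearranging demand gives qd = 365 - 8p. Setting quantity demanded equal to quantity supplied, 365 - 8p = 7p - 250, gives p* = 41 and q* = 37.
The floor of 45 is above the equilibrium price 41, so it binds.
At p = 45: qd = 365 - 8·45 = 5 and qs = 7·45 - 250 = 65.
Consumer surplus without the control is ½ · (45.625 - 41) · 37 = 85.5625.
With the floor, consumers buy 5 units at 45, so CS = ½ · (45.625 - 45) · 5 = 1.5625.
Change in consumer surplus = 1.5625 - 85.5625 = -84.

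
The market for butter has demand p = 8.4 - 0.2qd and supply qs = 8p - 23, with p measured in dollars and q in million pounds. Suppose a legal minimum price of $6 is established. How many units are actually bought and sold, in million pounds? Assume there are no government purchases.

Rearranging demand gives qd = 42 - 5p. In a free market, 42 - 5p = 8p - 23 gives the equilibrium p* = 5, q* = 17.
The floor of 6 is above the equilibrium price 5, so it binds.
At p = 6: qd = 42 - 5·6 = 12 and qs = 8·6 - 23 = 25.
The quantity actually transacted is the short side, demand: 12.

12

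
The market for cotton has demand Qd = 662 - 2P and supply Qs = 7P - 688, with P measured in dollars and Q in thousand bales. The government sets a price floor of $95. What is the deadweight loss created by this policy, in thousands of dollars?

In a free market, 662 - 2P = 7P - 688 gives the equilibrium P* = 150, Q* = 362.
The floor of 95 is below the equilibrium price 150, so it is not binding; the market clears at P* = 150, Q* = 362.
Since the control does not bind, no trades are prevented and deadweight loss is zero.

0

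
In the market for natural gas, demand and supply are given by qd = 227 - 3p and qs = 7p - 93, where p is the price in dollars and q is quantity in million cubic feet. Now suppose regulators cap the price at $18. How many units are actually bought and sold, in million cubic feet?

Setting quantity demanded equal to quantity supplied, 227 - 3p = 7p - 93, gives p* = 32 and q* = 131.
The ceiling of 18 is below the equilibrium price 32, so it binds.
At p = 18: qd = 227 - 3·18 = 173 and qs = 7·18 - 93 = 33.
The quantity actually transacted is the short side, supply: 33.

33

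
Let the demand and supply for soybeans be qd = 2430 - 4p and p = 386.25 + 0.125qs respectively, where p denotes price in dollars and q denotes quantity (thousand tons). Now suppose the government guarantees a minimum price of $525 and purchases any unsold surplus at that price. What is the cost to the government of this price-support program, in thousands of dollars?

409500

Rearranging supply gives qs = 8p - 3090. Without the control the market clears where 2430 - 4p = 8p - 3090, i.e. p* = 460 and q* = 590.
Because the floor (525) lies above the market-clearing price, it is binding.
At p = 525: qd = 2430 - 4·525 = 330 and qs = 8·525 - 3090 = 1110.
Surplus = qs - qd = 780.
Government expenditure = surplus × support price = 780 × 525 = 409500.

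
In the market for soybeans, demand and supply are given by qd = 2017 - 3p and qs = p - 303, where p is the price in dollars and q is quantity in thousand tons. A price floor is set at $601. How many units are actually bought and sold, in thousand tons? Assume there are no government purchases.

214

In a free market, 2017 - 3p = p - 303 gives the equilibrium p* = 580, q* = 277.
Since 601 > 580, the floor is binding.
At p = 601: qd = 2017 - 3·601 = 214 and qs = 601 - 303 = 298.
The quantity actually transacted is the short side, demand: 214.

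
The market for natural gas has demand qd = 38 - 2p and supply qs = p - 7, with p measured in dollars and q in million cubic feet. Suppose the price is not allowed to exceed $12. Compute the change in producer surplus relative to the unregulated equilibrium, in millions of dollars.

Without the control the market clears where 38 - 2p = p - 7, i.e. p* = 15 and q* = 8.
Because the ceiling (12) lies below the market-clearing price, it is binding.
At p = 12: qd = 38 - 2·12 = 14 and qs = 12 - 7 = 5.
Producer surplus without the control is ½ · (15 - 7) · 8 = 32.
With the ceiling, producers sell 5 units at 12, so PS = ½ · (12 - 7) · 5 = 12.5.
Change in producer surplus = 12.5 - 32 = -19.5.

-19.5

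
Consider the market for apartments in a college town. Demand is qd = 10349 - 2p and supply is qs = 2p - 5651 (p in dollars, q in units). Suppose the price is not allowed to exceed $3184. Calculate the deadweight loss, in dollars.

1331712

Equilibrium: 10349 - 2p = 2p - 5651, so 16000 = 4p and p* = 4000, q* = 2349.
The ceiling of 3184 is below the equilibrium price 4000, so it binds.
At p = 3184: qd = 10349 - 2·3184 = 3981 and qs = 2·3184 - 5651 = 717.
Quantity traded falls to 717. At q = 717 the demand price is (10349 - 717)/2 = 4816 and the supply price is (5651 + 717)/2 = 3184.
Deadweight loss = ½ · (4816 - 3184) · (2349 - 717) = ½ · 1632 · 1632 = 1331712.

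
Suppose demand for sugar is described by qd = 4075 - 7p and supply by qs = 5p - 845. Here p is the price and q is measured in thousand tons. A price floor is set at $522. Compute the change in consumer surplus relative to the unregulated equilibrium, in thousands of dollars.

-91056

Without the control the market clears where 4075 - 7p = 5p - 845, i.e. p* = 410 and q* = 1205.
The floor of 522 is above the equilibrium price 410, so it binds.
At p = 522: qd = 4075 - 7·522 = 421 and qs = 5·522 - 845 = 1765.
Consumer surplus without the control is ½ · (4075/7 - 410) · 1205 = 1452025/14.
With the floor, consumers buy 421 units at 522, so CS = ½ · (4075/7 - 522) · 421 = 177241/14.
Change in consumer surplus = 177241/14 - 1452025/14 = -91056.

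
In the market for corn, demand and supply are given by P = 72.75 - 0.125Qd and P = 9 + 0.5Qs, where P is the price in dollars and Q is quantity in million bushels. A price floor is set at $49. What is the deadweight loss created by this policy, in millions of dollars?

0

Rearranging demand gives Qd = 582 - 8P; rearranging supply gives Qs = 2P - 18. Equilibrium: 582 - 8P = 2P - 18, so 600 = 10P and P* = 60, Q* = 102.
Since 49 is below P* = 60, the floor does not bind and the free-market outcome prevails.
Since the control does not bind, no trades are prevented and deadweight loss is zero.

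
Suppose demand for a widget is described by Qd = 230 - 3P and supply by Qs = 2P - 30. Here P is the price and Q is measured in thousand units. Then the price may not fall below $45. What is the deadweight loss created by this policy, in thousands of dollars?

0

In a free market, 230 - 3P = 2P - 30 gives the equilibrium P* = 52, Q* = 74.
The floor of 45 is below the equilibrium price 52, so it is not binding; the market clears at P* = 52, Q* = 74.
Since the control does not bind, no trades are prevented and deadweight loss is zero.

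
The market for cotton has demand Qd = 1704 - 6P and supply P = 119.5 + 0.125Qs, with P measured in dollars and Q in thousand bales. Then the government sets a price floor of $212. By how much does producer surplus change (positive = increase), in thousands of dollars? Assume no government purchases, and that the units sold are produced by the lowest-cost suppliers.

Rearranging supply gives Qs = 8P - 956. In a free market, 1704 - 6P = 8P - 956 gives the equilibrium P* = 190, Q* = 564.
Because the floor (212) lies above the market-clearing price, it is binding.
At P = 212: Qd = 1704 - 6·212 = 432 and Qs = 8·212 - 956 = 740.
Producer surplus without the control is ½ · (190 - 119.5) · 564 = 19881.
With the floor, 432 units are sold at 212. The supply price at Q = 432 is 173.5, so PS = ½ · [(212 - 119.5) + (212 - 173.5)] · 432 = 28296.
Change in producer surplus = 28296 - 19881 = 8415.

8415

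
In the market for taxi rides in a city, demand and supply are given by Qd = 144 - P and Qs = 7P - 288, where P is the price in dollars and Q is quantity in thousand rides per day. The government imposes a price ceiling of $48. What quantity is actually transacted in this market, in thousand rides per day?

48

Without the control the market clears where 144 - P = 7P - 288, i.e. P* = 54 and Q* = 90.
Because the ceiling (48) lies below the market-clearing price, it is binding.
At P = 48: Qd = 144 - 48 = 96 and Qs = 7·48 - 288 = 48.
The quantity actually transacted is the short side, supply: 48.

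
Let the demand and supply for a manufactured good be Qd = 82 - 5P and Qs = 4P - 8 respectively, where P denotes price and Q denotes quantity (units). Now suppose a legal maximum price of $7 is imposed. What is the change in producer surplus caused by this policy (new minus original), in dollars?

In a free market, 82 - 5P = 4P - 8 gives the equilibrium P* = 10, Q* = 32.
Because the ceiling (7) lies below the market-clearing price, it is binding.
At P = 7: Qd = 82 - 5·7 = 47 and Qs = 4·7 - 8 = 20.
Producer surplus without the control is ½ · (10 - 2) · 32 = 128.
With the ceiling, producers sell 20 units at 7, so PS = ½ · (7 - 2) · 20 = 50.
Change in producer surplus = 50 - 128 = -78.

-78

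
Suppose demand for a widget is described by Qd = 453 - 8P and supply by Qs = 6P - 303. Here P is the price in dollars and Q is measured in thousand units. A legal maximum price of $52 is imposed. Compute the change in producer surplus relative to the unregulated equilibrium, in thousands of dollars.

Without the control the market clears where 453 - 8P = 6P - 303, i.e. P* = 54 and Q* = 21.
The ceiling of 52 is below the equilibrium price 54, so it binds.
At P = 52: Qd = 453 - 8·52 = 37 and Qs = 6·52 - 303 = 9.
Producer surplus without the control is ½ · (54 - 50.5) · 21 = 36.75.
With the ceiling, producers sell 9 units at 52, so PS = ½ · (52 - 50.5) · 9 = 6.75.
Change in producer surplus = 6.75 - 36.75 = -30.

-30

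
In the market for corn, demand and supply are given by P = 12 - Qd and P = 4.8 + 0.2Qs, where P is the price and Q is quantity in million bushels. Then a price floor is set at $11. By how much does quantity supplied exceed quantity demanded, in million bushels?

30

Rearranging demand gives Qd = 12 - P; rearranging supply gives Qs = 5P - 24. Setting quantity demanded equal to quantity supplied, 12 - P = 5P - 24, gives P* = 6 and Q* = 6.
Since 11 > 6, the floor is binding.
At P = 11: Qd = 12 - 11 = 1 and Qs = 5·11 - 24 = 31.
Surplus = Qs - Qd = 31 - 1 = 30.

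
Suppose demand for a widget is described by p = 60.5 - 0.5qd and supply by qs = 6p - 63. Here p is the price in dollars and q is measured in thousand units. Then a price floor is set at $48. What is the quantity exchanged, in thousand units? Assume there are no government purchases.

25

Rearranging demand gives qd = 121 - 2p. Without the control the market clears where 121 - 2p = 6p - 63, i.e. p* = 23 and q* = 75.
Because the floor (48) lies above the market-clearing price, it is binding.
At p = 48: qd = 121 - 2·48 = 25 and qs = 6·48 - 63 = 225.
The quantity actually transacted is the short side, demand: 25.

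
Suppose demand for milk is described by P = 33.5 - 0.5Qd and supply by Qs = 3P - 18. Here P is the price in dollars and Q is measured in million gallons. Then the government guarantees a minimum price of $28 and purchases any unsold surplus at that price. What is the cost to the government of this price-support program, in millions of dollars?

1540

Rearranging demand gives Qd = 67 - 2P. Setting quantity demanded equal to quantity supplied, 67 - 2P = 3P - 18, gives P* = 17 and Q* = 33.
The floor of 28 is above the equilibrium price 17, so it binds.
At P = 28: Qd = 67 - 2·28 = 11 and Qs = 3·28 - 18 = 66.
Surplus = Qs - Qd = 55.
Government expenditure = surplus × support price = 55 × 28 = 1540.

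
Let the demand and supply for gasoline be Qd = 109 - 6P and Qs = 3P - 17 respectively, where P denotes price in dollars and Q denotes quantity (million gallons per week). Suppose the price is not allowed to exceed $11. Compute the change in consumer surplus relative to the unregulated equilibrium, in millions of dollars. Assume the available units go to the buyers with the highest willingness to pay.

41.25

Without the control the market clears where 109 - 6P = 3P - 17, i.e. P* = 14 and Q* = 25.
Because the ceiling (11) lies below the market-clearing price, it is binding.
At P = 11: Qd = 109 - 6·11 = 43 and Qs = 3·11 - 17 = 16.
Consumer surplus without the control is ½ · (109/6 - 14) · 25 = 625/12.
With the ceiling, 16 units are sold at 11 (assume they go to the highest-value buyers). The demand price at Q = 16 is 15.5, so CS = ½ · [(109/6 - 11) + (15.5 - 11)] · 16 = 280/3.
Change in consumer surplus = 280/3 - 625/12 = 41.25.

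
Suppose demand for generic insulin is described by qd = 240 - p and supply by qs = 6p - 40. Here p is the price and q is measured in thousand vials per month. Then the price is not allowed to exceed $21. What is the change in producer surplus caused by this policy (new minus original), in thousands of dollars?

Without the control the market clears where 240 - p = 6p - 40, i.e. p* = 40 and q* = 200.
Since 21 < 40, the ceiling is binding.
At p = 21: qd = 240 - 21 = 219 and qs = 6·21 - 40 = 86.
Producer surplus without the control is ½ · (40 - 20/3) · 200 = 10000/3.
With the ceiling, producers sell 86 units at 21, so PS = ½ · (21 - 20/3) · 86 = 1849/3.
Change in producer surplus = 1849/3 - 10000/3 = -2717.

-2717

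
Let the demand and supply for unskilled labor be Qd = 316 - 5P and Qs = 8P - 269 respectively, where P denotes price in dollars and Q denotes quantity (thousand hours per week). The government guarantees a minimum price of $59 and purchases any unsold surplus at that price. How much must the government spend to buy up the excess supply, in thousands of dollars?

Setting quantity demanded equal to quantity supplied, 316 - 5P = 8P - 269, gives P* = 45 and Q* = 91.
The floor of 59 is above the equilibrium price 45, so it binds.
At P = 59: Qd = 316 - 5·59 = 21 and Qs = 8·59 - 269 = 203.
Surplus = Qs - Qd = 182.
Government expenditure = surplus × support price = 182 × 59 = 10738.

10738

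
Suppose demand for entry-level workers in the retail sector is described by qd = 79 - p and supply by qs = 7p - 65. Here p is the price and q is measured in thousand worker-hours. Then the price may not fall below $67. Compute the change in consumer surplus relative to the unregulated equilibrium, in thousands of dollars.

-1788.5

Equilibrium: 79 - p = 7p - 65, so 144 = 8p and p* = 18, q* = 61.
The floor of 67 is above the equilibrium price 18, so it binds.
At p = 67: qd = 79 - 67 = 12 and qs = 7·67 - 65 = 404.
Consumer surplus without the control is ½ · (79 - 18) · 61 = 1860.5.
With the floor, consumers buy 12 units at 67, so CS = ½ · (79 - 67) · 12 = 72.
Change in consumer surplus = 72 - 1860.5 = -1788.5.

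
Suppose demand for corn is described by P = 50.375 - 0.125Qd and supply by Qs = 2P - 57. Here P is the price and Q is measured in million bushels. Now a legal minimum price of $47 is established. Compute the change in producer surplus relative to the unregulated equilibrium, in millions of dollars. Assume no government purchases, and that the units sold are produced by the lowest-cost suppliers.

11

Rearranging demand gives Qd = 403 - 8P. Setting quantity demanded equal to quantity supplied, 403 - 8P = 2P - 57, gives P* = 46 and Q* = 35.
Since 47 > 46, the floor is binding.
At P = 47: Qd = 403 - 8·47 = 27 and Qs = 2·47 - 57 = 37.
Producer surplus without the control is ½ · (46 - 28.5) · 35 = 306.25.
With the floor, 27 units are sold at 47. The supply price at Q = 27 is 42, so PS = ½ · [(47 - 28.5) + (47 - 42)] · 27 = 317.25.
Change in producer surplus = 317.25 - 306.25 = 11.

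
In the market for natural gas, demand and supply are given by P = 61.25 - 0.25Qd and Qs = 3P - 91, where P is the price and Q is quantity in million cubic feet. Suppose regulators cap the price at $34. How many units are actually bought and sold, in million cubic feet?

Rearranging demand gives Qd = 245 - 4P. Equilibrium: 245 - 4P = 3P - 91, so 336 = 7P and P* = 48, Q* = 53.
The ceiling of 34 is below the equilibrium price 48, so it binds.
At P = 34: Qd = 245 - 4·34 = 109 and Qs = 3·34 - 91 = 11.
The quantity actually transacted is the short side, supply: 11.

11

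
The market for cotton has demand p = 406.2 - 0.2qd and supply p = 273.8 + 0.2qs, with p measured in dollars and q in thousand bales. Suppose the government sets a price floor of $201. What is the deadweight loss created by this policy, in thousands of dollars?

0

Rearranging demand gives qd = 2031 - 5p; rearranging supply gives qs = 5p - 1369. In a free market, 2031 - 5p = 5p - 1369 gives the equilibrium p* = 340, q* = 331.
Since 201 is below p* = 340, the floor does not bind and the free-market outcome prevails.
Since the control does not bind, no trades are prevented and deadweight loss is zero.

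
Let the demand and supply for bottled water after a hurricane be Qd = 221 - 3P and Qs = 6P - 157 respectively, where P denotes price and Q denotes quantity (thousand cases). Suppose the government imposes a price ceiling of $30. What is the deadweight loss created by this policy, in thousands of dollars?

1296

Without the control the market clears where 221 - 3P = 6P - 157, i.e. P* = 42 and Q* = 95.
The ceiling of 30 is below the equilibrium price 42, so it binds.
At P = 30: Qd = 221 - 3·30 = 131 and Qs = 6·30 - 157 = 23.
Quantity traded falls to 23. At Q = 23 the demand price is (221 - 23)/3 = 66 and the supply price is (157 + 23)/6 = 30.
Deadweight loss = ½ · (66 - 30) · (95 - 23) = ½ · 36 · 72 = 1296.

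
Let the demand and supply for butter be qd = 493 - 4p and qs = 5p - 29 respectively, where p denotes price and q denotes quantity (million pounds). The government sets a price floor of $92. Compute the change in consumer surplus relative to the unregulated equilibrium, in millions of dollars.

-6562

In a free market, 493 - 4p = 5p - 29 gives the equilibrium p* = 58, q* = 261.
The floor of 92 is above the equilibrium price 58, so it binds.
At p = 92: qd = 493 - 4·92 = 125 and qs = 5·92 - 29 = 431.
Consumer surplus without the control is ½ · (123.25 - 58) · 261 = 8515.125.
With the floor, consumers buy 125 units at 92, so CS = ½ · (123.25 - 92) · 125 = 1953.125.
Change in consumer surplus = 1953.125 - 8515.125 = -6562.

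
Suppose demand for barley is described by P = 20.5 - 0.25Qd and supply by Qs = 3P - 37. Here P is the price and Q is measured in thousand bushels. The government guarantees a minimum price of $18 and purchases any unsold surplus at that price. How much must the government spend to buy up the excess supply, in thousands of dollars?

Rearranging demand gives Qd = 82 - 4P. Setting quantity demanded equal to quantity supplied, 82 - 4P = 3P - 37, gives P* = 17 and Q* = 14.
Because the floor (18) lies above the market-clearing price, it is binding.
At P = 18: Qd = 82 - 4·18 = 10 and Qs = 3·18 - 37 = 17.
Surplus = Qs - Qd = 7.
Government expenditure = surplus × support price = 7 × 18 = 126.

126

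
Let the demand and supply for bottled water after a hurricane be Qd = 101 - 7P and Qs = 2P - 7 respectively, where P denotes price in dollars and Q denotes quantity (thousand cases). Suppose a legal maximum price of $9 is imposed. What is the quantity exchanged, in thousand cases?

11

Setting quantity demanded equal to quantity supplied, 101 - 7P = 2P - 7, gives P* = 12 and Q* = 17.
Since 9 < 12, the ceiling is binding.
At P = 9: Qd = 101 - 7·9 = 38 and Qs = 2·9 - 7 = 11.
The quantity actually transacted is the short side, supply: 11.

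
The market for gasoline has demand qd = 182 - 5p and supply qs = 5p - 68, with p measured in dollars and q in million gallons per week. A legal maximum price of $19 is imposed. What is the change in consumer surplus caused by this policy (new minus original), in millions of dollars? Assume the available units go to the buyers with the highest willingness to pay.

Equilibrium: 182 - 5p = 5p - 68, so 250 = 10p and p* = 25, q* = 57.
Because the ceiling (19) lies below the market-clearing price, it is binding.
At p = 19: qd = 182 - 5·19 = 87 and qs = 5·19 - 68 = 27.
Consumer surplus without the control is ½ · (36.4 - 25) · 57 = 324.9.
With the ceiling, 27 units are sold at 19 (assume they go to the highest-value buyers). The demand price at q = 27 is 31, so CS = ½ · [(36.4 - 19) + (31 - 19)] · 27 = 396.9.
Change in consumer surplus = 396.9 - 324.9 = 72.

72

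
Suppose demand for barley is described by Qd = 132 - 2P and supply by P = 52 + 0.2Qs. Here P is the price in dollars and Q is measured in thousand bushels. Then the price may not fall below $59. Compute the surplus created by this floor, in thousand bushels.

Rearranging supply gives Qs = 5P - 260. Without the control the market clears where 132 - 2P = 5P - 260, i.e. P* = 56 and Q* = 20.
Because the floor (59) lies above the market-clearing price, it is binding.
At P = 59: Qd = 132 - 2·59 = 14 and Qs = 5·59 - 260 = 35.
Surplus = Qs - Qd = 35 - 14 = 21.

21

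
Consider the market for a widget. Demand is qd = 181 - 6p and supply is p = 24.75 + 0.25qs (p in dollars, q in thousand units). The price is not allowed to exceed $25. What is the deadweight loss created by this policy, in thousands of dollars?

30

Rearranging supply gives qs = 4p - 99. Without the control the market clears where 181 - 6p = 4p - 99, i.e. p* = 28 and q* = 13.
Because the ceiling (25) lies below the market-clearing price, it is binding.
At p = 25: qd = 181 - 6·25 = 31 and qs = 4·25 - 99 = 1.
Quantity traded falls to 1. At q = 1 the demand price is (181 - 1)/6 = 30 and the supply price is (99 + 1)/4 = 25.
Deadweight loss = ½ · (30 - 25) · (13 - 1) = ½ · 5 · 12 = 30.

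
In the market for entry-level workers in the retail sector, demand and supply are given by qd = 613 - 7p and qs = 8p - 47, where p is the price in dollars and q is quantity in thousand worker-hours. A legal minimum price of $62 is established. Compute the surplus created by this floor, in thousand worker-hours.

In a free market, 613 - 7p = 8p - 47 gives the equilibrium p* = 44, q* = 305.
Since 62 > 44, the floor is binding.
At p = 62: qd = 613 - 7·62 = 179 and qs = 8·62 - 47 = 449.
Surplus = qs - qd = 449 - 179 = 270.

270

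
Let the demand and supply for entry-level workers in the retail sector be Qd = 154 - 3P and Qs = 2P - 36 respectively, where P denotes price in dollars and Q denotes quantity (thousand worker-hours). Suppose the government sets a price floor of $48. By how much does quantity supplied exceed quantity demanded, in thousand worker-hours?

50

In a free market, 154 - 3P = 2P - 36 gives the equilibrium P* = 38, Q* = 40.
Since 48 > 38, the floor is binding.
At P = 48: Qd = 154 - 3·48 = 10 and Qs = 2·48 - 36 = 60.
Surplus = Qs - Qd = 60 - 10 = 50.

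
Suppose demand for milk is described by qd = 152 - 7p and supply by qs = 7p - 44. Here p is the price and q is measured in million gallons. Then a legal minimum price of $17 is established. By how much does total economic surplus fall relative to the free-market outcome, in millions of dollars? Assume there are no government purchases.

Setting quantity demanded equal to quantity supplied, 152 - 7p = 7p - 44, gives p* = 14 and q* = 54.
The floor of 17 is above the equilibrium price 14, so it binds.
At p = 17: qd = 152 - 7·17 = 33 and qs = 7·17 - 44 = 75.
Quantity traded falls to 33. At q = 33 the demand price is (152 - 33)/7 = 17 and the supply price is (44 + 33)/7 = 11.
Deadweight loss = ½ · (17 - 11) · (54 - 33) = ½ · 6 · 21 = 63.

63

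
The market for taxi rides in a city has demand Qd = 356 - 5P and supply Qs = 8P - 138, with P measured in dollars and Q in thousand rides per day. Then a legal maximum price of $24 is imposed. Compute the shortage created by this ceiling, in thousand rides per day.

182

Equilibrium: 356 - 5P = 8P - 138, so 494 = 13P and P* = 38, Q* = 166.
The ceiling of 24 is below the equilibrium price 38, so it binds.
At P = 24: Qd = 356 - 5·24 = 236 and Qs = 8·24 - 138 = 54.
Shortage = Qd - Qs = 236 - 54 = 182.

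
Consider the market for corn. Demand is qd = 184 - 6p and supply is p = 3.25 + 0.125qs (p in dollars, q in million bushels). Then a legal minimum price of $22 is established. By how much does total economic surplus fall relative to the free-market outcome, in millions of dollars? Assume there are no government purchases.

Rearranging supply gives qs = 8p - 26. Setting quantity demanded equal to quantity supplied, 184 - 6p = 8p - 26, gives p* = 15 and q* = 94.
The floor of 22 is above the equilibrium price 15, so it binds.
At p = 22: qd = 184 - 6·22 = 52 and qs = 8·22 - 26 = 150.
Quantity traded falls to 52. At q = 52 the demand price is (184 - 52)/6 = 22 and the supply price is (26 + 52)/8 = 9.75.
Deadweight loss = ½ · (22 - 9.75) · (94 - 52) = ½ · 12.25 · 42 = 257.25.

257.25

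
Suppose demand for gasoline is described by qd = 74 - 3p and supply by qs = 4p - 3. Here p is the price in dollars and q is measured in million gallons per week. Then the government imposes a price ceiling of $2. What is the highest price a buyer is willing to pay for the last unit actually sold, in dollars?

23

In a free market, 74 - 3p = 4p - 3 gives the equilibrium p* = 11, q* = 41.
The ceiling of 2 is below the equilibrium price 11, so it binds.
At p = 2: qd = 74 - 3·2 = 68 and qs = 4·2 - 3 = 5.
Only 5 units reach the market. On the demand curve, the marginal buyer's willingness to pay at q = 5 is (74 - 5)/3 = 23.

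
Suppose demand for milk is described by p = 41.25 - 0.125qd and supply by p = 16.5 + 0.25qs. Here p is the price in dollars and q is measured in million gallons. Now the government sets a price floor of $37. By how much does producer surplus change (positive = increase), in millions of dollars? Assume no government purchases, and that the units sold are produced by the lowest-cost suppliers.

Rearranging demand gives qd = 330 - 8p; rearranging supply gives qs = 4p - 66. Equilibrium: 330 - 8p = 4p - 66, so 396 = 12p and p* = 33, q* = 66.
Because the floor (37) lies above the market-clearing price, it is binding.
At p = 37: qd = 330 - 8·37 = 34 and qs = 4·37 - 66 = 82.
Producer surplus without the control is ½ · (33 - 16.5) · 66 = 544.5.
With the floor, 34 units are sold at 37. The supply price at q = 34 is 25, so PS = ½ · [(37 - 16.5) + (37 - 25)] · 34 = 552.5.
Change in producer surplus = 552.5 - 544.5 = 8.

8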